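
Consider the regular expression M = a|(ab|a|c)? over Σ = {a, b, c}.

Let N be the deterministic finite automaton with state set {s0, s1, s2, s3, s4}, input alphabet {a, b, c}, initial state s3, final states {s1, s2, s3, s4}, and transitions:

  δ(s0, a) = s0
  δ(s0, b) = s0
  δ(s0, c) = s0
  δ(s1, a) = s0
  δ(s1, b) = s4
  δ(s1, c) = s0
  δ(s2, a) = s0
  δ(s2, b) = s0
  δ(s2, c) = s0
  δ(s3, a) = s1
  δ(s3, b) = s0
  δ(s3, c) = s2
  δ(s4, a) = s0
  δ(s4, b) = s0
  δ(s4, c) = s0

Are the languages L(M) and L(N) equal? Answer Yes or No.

Yes

Converting the expression M to a DFA (subset construction, then merging equivalent states) gives the minimal DFA with states {m0, m1, m2, m3}, start state m0, accepting states {m0, m1, m3} and transitions m0: a→m1, b→m2, c→m3; m1: a→m2, b→m3, c→m2; m2: a→m2, b→m2, c→m2; m3: a→m2, b→m2, c→m2.
Exploring the product automaton M × N from the start pair (m0, s3), following both machines on each input symbol, reaches 5 state pairs: (m0, s3), (m1, s1), (m2, s0), (m3, s2), (m3, s4).
M accepts in {m0, m1, m3} and N accepts in {s1, s2, s3, s4}. In every reachable pair the two components are either both accepting — (m0, s3), (m1, s1), (m3, s2), (m3, s4) — or both non-accepting, so no string is accepted by exactly one of the machines: L(M) \ L(N) and L(N) \ L(M) are both empty.
Hence every string is accepted by M iff it is accepted by N, and the two languages coincide.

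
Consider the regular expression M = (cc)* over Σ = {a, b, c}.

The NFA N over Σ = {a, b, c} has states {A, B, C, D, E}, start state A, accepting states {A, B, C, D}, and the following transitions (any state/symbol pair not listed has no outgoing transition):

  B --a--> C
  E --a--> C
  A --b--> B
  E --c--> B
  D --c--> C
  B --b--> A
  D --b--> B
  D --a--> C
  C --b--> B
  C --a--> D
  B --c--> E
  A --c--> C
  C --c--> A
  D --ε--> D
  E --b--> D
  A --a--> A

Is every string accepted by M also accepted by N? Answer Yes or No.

Yes

Converting the expression M to a DFA (subset construction, then merging equivalent states) gives the minimal DFA with states {m0, m1, m2}, start state m0, accepting states {m0} and transitions m0: a→m1, b→m1, c→m2; m1: a→m1, b→m1, c→m1; m2: a→m1, b→m1, c→m0.
Exploring the product automaton M × N from the start pair (m0, A), following both machines on each input symbol, reaches 7 state pairs: (m0, A), (m1, A), (m1, B), (m2, C), (m1, C), (m1, E), (m1, D).
M accepts in {m0} and N accepts in {A, B, C, D}. The reachable pairs whose M-component is accepting are (m0, A); in each of them the N-component is accepting too, so the product for L(M) \ L(N) (M-component accepting, N-component rejecting) has no reachable accepting pair and the difference is empty.
Hence every string in L(M) is also in L(N).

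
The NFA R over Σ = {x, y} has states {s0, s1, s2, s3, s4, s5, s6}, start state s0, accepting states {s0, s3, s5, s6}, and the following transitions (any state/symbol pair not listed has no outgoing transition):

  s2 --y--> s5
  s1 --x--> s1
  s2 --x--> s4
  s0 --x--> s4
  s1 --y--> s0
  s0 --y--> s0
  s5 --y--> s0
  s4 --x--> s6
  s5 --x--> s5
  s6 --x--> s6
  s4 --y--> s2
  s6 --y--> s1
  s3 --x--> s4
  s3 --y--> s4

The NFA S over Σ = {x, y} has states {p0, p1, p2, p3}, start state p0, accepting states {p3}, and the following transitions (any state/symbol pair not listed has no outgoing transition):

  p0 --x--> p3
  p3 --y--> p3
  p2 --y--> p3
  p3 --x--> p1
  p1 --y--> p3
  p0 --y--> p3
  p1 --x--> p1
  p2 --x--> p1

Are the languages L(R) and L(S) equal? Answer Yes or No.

The empty string ε is accepted by R but rejected by S.
So L(R) ≠ L(S).

No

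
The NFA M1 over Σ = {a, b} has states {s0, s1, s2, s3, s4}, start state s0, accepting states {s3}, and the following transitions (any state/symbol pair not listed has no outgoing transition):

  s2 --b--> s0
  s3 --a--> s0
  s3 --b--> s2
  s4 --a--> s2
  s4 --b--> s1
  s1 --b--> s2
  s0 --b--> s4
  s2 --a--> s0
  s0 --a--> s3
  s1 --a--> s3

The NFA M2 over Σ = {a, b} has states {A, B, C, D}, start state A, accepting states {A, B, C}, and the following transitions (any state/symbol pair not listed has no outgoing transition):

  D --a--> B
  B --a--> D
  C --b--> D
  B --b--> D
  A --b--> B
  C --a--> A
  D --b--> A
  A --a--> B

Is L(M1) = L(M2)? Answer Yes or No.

No

The string abaa is accepted by M1 but rejected by M2.
So L(M1) ≠ L(M2).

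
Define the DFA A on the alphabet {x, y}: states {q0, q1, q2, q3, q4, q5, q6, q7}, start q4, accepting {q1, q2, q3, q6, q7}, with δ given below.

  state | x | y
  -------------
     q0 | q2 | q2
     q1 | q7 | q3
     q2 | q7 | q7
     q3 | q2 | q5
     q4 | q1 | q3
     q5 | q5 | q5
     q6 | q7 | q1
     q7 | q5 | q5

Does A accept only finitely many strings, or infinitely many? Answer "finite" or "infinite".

finite

The useful states (reachable from q4 and able to reach an accepting state) are {q1, q2, q3, q4, q7}.
Restricted to these states the transition graph has no cycle, so every accepting path has bounded length and L is finite.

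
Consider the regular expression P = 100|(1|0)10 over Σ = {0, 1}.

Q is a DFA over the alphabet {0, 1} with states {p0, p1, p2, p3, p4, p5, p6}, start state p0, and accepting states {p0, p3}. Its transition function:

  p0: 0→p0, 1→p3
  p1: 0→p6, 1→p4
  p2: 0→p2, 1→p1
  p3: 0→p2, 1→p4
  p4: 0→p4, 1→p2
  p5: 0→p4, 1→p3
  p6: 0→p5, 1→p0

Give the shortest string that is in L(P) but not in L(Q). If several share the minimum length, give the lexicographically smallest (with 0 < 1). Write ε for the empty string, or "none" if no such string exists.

The string 010 is accepted by P but not by Q.
No shorter string lies in the difference, and 010 is the lexicographically first length-3 string in L(P) \ L(Q).

010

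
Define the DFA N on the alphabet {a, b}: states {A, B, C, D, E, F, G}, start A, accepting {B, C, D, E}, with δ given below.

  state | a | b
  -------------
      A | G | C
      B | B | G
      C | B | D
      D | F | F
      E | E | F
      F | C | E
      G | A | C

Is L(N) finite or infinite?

State B is reachable from the start and can reach an accepting state, and it lies on the cycle B → B.
Traversing that cycle any number of times yields accepted strings of unbounded length, so the language is infinite.

infinite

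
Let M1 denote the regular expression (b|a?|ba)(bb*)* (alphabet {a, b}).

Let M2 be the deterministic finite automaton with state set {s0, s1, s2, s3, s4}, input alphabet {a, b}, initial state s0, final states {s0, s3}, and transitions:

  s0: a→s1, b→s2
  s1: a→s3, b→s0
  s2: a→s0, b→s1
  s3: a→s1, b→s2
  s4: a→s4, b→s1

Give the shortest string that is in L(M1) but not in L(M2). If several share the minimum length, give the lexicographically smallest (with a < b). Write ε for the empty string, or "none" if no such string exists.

a

The string a is accepted by M1 but not by M2.
No shorter string lies in the difference, and a is the lexicographically first length-1 string in L(M1) \ L(M2).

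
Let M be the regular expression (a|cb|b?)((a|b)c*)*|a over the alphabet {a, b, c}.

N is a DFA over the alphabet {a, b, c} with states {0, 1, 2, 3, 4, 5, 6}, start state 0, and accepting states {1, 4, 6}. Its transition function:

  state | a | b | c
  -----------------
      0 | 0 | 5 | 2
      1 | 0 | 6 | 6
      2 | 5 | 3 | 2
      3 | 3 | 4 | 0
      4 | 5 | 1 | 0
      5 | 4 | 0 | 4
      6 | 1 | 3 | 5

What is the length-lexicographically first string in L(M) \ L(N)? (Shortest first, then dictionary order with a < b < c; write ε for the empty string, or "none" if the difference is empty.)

ε

The empty string ε is accepted by M but not by N.
Since ε is the unique shortest string, it is the required witness.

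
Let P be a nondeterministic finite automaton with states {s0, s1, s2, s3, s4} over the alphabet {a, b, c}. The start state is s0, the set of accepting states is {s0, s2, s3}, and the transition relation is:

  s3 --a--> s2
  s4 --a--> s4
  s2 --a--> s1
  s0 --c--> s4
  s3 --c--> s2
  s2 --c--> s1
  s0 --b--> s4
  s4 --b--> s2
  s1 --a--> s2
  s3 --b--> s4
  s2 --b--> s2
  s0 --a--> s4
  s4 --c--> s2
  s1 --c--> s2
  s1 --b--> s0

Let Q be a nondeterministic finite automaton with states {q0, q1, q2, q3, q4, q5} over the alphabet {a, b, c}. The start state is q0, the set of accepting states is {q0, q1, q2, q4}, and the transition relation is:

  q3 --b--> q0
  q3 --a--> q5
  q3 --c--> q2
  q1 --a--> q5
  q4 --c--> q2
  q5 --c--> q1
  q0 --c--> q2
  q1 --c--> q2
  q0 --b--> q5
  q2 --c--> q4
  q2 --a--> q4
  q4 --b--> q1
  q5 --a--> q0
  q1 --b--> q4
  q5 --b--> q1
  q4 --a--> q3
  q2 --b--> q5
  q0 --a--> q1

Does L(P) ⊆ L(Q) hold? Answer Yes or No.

No

The string cb is in L(P) but not in L(Q).
So L(P) ⊄ L(Q).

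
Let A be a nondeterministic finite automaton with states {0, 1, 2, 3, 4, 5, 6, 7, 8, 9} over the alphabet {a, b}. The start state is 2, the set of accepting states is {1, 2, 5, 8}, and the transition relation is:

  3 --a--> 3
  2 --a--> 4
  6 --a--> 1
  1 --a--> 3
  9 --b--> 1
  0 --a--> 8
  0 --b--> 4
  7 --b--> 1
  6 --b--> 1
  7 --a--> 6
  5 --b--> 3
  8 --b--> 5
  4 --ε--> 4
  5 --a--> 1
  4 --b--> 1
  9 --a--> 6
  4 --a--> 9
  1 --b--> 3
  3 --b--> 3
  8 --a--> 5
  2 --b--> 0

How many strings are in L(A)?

The useful subgraph on states {0, 1, 2, 4, 5, 6, 8, 9} is acyclic, so L(A) is finite; the longest accepting path visits 6 useful states, giving maximum string length 5.
Counting accepting paths from 2 by length: 1 of length 0, 2 of length 2, 4 of length 3, 5 of length 4, 2 of length 5. Total 14.

14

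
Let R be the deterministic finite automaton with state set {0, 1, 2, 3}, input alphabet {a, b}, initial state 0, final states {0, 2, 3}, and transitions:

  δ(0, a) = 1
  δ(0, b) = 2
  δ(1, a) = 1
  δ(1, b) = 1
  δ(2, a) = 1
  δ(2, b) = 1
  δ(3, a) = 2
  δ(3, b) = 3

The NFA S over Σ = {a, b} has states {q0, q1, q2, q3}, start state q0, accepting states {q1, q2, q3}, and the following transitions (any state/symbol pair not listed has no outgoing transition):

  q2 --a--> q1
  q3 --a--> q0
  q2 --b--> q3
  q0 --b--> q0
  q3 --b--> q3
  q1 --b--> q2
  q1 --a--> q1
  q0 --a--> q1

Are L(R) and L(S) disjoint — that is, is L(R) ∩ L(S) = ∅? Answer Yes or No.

Exploring the product automaton R × S from the start pair (0, q0), following both machines on each input symbol, reaches 6 state pairs: (0, q0), (1, q1), (2, q0), (1, q2), (1, q0), (1, q3).
R accepts in {0, 2, 3} and S accepts in {q1, q2, q3}; no reachable pair has both components accepting, so no string drives both machines to acceptance simultaneously and L(R) ∩ L(S) = ∅.
So no string is accepted by both, and the intersection is empty.

Yes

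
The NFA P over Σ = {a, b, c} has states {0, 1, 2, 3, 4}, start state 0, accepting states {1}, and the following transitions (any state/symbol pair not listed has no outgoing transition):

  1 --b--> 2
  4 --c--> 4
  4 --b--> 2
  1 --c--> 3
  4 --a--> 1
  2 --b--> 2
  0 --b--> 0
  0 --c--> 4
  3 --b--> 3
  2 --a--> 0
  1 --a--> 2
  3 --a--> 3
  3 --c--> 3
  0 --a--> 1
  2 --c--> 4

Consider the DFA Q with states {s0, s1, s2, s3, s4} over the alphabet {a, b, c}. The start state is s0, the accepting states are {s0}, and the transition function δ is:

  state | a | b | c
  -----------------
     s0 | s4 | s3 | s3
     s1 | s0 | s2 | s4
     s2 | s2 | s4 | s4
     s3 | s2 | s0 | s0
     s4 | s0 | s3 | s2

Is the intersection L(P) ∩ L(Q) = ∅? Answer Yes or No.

No

The string aaaa is accepted by both P and Q.
Hence L(P) ∩ L(Q) ≠ ∅.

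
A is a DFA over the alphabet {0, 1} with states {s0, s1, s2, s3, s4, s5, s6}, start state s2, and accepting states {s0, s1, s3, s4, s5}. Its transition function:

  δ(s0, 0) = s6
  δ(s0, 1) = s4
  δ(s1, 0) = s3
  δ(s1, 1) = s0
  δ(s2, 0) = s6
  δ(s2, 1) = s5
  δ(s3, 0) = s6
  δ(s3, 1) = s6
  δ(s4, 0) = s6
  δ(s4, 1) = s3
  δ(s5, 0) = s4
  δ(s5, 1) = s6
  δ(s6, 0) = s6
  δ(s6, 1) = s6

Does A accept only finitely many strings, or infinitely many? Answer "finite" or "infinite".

The useful states (reachable from s2 and able to reach an accepting state) are {s2, s3, s4, s5}.
Restricted to these states the transition graph has no cycle, so every accepting path has bounded length and L is finite.

finite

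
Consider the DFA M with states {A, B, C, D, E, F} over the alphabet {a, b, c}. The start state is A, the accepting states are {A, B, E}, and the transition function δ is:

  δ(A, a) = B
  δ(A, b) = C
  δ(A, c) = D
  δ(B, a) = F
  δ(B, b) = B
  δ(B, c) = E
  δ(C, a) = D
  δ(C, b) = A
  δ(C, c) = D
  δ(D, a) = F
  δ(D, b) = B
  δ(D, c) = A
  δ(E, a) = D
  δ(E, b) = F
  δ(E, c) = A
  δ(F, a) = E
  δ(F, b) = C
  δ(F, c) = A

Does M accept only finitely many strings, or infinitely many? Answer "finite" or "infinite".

State B is reachable from the start and can reach an accepting state, and it lies on the cycle B → B.
Traversing that cycle any number of times yields accepted strings of unbounded length, so the language is infinite.

infinite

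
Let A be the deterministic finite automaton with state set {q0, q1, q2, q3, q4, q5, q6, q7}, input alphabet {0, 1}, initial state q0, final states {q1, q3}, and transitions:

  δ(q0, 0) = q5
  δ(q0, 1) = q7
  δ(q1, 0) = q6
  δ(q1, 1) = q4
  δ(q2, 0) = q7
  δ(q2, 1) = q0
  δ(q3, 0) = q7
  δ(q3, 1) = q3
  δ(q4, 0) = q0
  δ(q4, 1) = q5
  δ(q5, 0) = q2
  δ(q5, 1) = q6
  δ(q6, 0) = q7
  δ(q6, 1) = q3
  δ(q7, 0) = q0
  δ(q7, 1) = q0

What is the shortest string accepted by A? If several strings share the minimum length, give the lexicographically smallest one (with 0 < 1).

011

A breadth-first search from q0 reaches an accepting state first via the path q0 → q5 → q6 → q3 on input 011.
No string of length < 3 is accepted (BFS exhausts all shorter strings without reaching an accepting state), and 011 is the lexicographically least accepting string of length 3.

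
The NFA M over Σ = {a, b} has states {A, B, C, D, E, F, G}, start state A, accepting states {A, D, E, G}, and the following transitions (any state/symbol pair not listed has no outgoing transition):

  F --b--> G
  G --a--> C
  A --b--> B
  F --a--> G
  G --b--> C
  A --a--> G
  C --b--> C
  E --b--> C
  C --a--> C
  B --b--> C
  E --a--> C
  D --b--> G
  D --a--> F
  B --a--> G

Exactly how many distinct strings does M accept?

3

The useful subgraph on states {A, B, G} is acyclic, so L(M) is finite; the longest accepting path visits 3 useful states, giving maximum string length 2.
Counting accepting paths from A by length: 1 of length 0, 1 of length 1, 1 of length 2. Total 3.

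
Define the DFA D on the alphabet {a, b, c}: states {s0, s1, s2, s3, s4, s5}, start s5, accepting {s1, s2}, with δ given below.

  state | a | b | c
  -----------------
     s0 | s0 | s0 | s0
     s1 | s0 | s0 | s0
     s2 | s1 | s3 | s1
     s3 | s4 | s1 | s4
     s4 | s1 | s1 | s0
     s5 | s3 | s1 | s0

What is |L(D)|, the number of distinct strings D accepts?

6

The useful subgraph on states {s1, s3, s4, s5} is acyclic, so L(D) is finite; the longest accepting path visits 4 useful states, giving maximum string length 3.
Counting accepting paths from s5 by length: 1 of length 1, 1 of length 2, 4 of length 3. Total 6.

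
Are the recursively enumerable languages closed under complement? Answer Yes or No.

No

If both L and its complement were r.e., running the two recognisers in parallel would decide L, so L would be recursive; but there are r.e. languages that are not recursive (e.g. the halting problem), and their complements are therefore not r.e.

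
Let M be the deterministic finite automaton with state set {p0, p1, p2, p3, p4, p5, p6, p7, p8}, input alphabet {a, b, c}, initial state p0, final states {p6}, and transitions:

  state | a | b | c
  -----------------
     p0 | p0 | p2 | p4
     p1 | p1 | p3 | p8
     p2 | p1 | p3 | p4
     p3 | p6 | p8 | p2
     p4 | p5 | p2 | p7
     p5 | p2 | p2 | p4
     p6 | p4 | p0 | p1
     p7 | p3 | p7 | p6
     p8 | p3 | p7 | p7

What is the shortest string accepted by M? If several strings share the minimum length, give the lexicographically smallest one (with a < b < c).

A breadth-first search from p0 reaches an accepting state first via the path p0 → p2 → p3 → p6 on input bba.
No string of length < 3 is accepted (BFS exhausts all shorter strings without reaching an accepting state), and bba is the lexicographically least accepting string of length 3.

bba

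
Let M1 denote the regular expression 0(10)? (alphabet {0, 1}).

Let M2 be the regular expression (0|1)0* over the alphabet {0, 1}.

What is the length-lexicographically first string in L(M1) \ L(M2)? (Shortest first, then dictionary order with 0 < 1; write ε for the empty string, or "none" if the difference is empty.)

010

The string 010 is accepted by M1 but not by M2.
No shorter string lies in the difference, and 010 is the lexicographically first length-3 string in L(M1) \ L(M2).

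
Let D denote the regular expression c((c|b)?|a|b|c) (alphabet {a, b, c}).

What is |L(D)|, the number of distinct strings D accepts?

The expression has no Kleene star, so L(D) is finite. Expanding the alternatives gives {c, ca, cb, cc}.
That is 1 of length 1, 3 of length 2: 4 strings in all.

4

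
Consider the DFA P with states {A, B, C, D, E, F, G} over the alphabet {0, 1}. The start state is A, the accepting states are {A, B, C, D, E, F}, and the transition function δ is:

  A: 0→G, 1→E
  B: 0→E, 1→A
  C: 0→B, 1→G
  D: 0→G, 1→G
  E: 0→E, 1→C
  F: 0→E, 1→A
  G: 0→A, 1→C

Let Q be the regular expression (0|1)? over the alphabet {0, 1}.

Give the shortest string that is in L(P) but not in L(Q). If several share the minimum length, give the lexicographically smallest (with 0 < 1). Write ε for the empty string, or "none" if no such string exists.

00

The string 00 is accepted by P but not by Q.
No shorter string lies in the difference, and 00 is the lexicographically first length-2 string in L(P) \ L(Q).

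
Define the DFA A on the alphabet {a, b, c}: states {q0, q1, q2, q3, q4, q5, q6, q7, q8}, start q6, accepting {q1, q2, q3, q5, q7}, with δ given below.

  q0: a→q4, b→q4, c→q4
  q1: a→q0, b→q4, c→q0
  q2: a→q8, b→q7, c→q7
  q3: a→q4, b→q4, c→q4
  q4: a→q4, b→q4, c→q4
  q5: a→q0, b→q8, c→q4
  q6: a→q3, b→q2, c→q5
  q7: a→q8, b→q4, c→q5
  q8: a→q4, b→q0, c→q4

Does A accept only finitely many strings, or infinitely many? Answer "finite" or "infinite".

finite

The useful states (reachable from q6 and able to reach an accepting state) are {q2, q3, q5, q6, q7}.
Restricted to these states the transition graph has no cycle, so every accepting path has bounded length and L is finite.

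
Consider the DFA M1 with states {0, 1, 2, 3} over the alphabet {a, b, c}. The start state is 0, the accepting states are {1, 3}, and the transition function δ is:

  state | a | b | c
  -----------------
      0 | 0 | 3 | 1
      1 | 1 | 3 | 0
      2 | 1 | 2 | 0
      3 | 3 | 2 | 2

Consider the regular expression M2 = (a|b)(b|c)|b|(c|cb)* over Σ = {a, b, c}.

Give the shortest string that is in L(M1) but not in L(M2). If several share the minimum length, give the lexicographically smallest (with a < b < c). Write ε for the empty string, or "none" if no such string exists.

The string ba is accepted by M1 but not by M2.
No shorter string lies in the difference, and ba is the lexicographically first length-2 string in L(M1) \ L(M2).

ba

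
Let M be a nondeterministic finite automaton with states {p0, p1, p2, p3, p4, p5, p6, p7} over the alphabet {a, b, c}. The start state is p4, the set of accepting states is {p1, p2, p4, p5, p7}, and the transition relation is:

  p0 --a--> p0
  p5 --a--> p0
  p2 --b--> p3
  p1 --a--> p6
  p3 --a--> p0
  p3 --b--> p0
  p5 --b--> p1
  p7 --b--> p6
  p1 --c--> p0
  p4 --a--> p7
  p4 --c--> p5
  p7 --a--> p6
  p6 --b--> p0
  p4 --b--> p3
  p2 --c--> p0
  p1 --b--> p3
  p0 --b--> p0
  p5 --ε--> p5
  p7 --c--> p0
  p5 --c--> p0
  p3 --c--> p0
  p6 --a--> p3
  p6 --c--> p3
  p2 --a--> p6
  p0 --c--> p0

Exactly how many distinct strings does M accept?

4

The useful subgraph on states {p1, p4, p5, p7} is acyclic, so L(M) is finite; the longest accepting path visits 3 useful states, giving maximum string length 2.
Counting accepting paths from p4 by length: 1 of length 0, 2 of length 1, 1 of length 2. Total 4.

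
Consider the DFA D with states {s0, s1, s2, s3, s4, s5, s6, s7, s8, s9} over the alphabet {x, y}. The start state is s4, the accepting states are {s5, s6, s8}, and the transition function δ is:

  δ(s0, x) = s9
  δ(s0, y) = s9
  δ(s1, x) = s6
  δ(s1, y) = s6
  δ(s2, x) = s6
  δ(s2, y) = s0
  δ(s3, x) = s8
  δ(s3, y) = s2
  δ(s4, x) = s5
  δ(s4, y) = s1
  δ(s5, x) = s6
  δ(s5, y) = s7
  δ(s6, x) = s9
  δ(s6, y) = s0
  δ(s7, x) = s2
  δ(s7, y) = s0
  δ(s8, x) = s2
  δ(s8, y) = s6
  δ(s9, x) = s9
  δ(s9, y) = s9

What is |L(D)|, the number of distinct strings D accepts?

5

The useful subgraph on states {s1, s2, s4, s5, s6, s7} is acyclic, so L(D) is finite; the longest accepting path visits 5 useful states, giving maximum string length 4.
Counting accepting paths from s4 by length: 1 of length 1, 3 of length 2, 1 of length 4. Total 5.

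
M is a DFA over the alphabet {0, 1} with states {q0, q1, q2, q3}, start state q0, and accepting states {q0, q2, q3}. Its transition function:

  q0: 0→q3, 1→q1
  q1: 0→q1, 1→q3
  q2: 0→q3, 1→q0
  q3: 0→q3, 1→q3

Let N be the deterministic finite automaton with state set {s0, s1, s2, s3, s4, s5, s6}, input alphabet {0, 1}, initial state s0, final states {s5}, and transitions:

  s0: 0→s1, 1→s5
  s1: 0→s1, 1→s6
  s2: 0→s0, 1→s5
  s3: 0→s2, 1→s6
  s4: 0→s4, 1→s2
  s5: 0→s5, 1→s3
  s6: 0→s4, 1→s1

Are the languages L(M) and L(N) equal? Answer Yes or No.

No

The empty string ε is accepted by M but rejected by N.
So L(M) ≠ L(N).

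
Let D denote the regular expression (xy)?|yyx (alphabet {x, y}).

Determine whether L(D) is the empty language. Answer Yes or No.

The empty string ε matches the expression, so it belongs to L(D).
Since L(D) contains at least one string, it is not empty.

No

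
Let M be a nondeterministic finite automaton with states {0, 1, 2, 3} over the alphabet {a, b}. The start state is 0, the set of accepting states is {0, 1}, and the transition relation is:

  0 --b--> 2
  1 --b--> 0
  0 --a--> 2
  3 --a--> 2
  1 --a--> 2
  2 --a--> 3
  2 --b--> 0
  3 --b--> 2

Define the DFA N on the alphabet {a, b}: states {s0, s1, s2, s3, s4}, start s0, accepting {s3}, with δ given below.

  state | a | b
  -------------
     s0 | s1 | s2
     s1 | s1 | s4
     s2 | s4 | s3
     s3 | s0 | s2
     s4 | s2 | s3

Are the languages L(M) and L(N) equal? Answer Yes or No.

No

The empty string ε is accepted by M but rejected by N.
So L(M) ≠ L(N).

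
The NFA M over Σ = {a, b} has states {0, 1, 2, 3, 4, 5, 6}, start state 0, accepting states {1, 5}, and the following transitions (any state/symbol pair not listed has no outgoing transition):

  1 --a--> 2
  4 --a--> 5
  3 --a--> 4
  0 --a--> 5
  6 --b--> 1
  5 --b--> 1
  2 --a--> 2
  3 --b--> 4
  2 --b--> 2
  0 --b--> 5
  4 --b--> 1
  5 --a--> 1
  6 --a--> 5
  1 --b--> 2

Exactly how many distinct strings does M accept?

6

The useful subgraph on states {0, 1, 5} is acyclic, so L(M) is finite; the longest accepting path visits 3 useful states, giving maximum string length 2.
Counting accepting paths from 0 by length: 2 of length 1, 4 of length 2. Total 6.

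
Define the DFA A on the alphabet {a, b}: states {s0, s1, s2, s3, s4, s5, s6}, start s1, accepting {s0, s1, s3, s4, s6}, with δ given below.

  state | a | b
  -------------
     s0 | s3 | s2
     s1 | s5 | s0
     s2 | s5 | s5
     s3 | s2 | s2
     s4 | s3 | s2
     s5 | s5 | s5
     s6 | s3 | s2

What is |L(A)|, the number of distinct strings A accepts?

The useful subgraph on states {s0, s1, s3} is acyclic, so L(A) is finite; the longest accepting path visits 3 useful states, giving maximum string length 2.
Counting accepting paths from s1 by length: 1 of length 0, 1 of length 1, 1 of length 2. Total 3.

3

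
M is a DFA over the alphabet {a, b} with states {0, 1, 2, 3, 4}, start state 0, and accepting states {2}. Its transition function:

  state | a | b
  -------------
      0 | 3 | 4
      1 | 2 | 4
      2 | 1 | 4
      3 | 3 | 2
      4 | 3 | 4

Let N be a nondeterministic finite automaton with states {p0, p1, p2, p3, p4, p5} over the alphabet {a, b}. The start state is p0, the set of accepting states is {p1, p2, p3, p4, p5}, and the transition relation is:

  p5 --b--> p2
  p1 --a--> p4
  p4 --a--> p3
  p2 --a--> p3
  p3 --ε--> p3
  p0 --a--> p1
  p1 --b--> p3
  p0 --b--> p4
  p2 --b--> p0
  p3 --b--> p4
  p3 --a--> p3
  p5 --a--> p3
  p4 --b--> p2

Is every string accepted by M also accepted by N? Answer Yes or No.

Yes

Exploring the product automaton M × N from the start pair (0, p0), following both machines on each input symbol, reaches 11 state pairs: (0, p0), (3, p1), (4, p4), (3, p4), (2, p3), (3, p3), (4, p2), (2, p2), (1, p3), (2, p4), (4, p0).
M accepts in {2} and N accepts in {p1, p2, p3, p4, p5}. The reachable pairs whose M-component is accepting are (2, p3), (2, p2), (2, p4); in each of them the N-component is accepting too, so the product for L(M) \ L(N) (M-component accepting, N-component rejecting) has no reachable accepting pair and the difference is empty.
Hence every string in L(M) is also in L(N).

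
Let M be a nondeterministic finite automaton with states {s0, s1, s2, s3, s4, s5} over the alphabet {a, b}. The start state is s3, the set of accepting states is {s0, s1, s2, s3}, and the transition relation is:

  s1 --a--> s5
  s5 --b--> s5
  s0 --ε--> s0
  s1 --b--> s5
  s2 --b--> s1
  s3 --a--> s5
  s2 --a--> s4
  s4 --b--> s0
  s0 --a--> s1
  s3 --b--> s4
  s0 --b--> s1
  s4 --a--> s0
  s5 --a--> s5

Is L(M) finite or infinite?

The useful states (reachable from s3 and able to reach an accepting state) are {s0, s1, s3, s4}.
Restricted to these states the transition graph has no cycle, so every accepting path has bounded length and L is finite.

finite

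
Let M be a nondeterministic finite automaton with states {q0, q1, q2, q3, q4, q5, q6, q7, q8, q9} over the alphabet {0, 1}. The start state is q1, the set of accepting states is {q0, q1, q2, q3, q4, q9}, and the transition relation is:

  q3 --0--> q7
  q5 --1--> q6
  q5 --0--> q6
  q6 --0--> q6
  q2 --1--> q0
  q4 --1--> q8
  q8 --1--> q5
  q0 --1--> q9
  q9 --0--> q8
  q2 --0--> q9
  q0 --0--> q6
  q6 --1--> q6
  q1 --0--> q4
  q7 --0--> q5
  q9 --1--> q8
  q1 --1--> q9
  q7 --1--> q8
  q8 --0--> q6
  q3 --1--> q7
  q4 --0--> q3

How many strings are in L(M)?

4

The useful subgraph on states {q1, q3, q4, q9} is acyclic, so L(M) is finite; the longest accepting path visits 3 useful states, giving maximum string length 2.
Counting accepting paths from q1 by length: 1 of length 0, 2 of length 1, 1 of length 2. Total 4.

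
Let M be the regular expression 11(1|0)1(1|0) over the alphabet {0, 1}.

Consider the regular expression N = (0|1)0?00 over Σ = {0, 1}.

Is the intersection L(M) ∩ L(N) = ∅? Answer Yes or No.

Converting the expression M to a DFA (subset construction, then merging equivalent states) gives the minimal DFA with states {m0, m1, m2, m3, m4, m5, m6}, start state m0, accepting states {m6} and transitions m0: 0→m1, 1→m2; m1: 0→m1, 1→m1; m2: 0→m1, 1→m3; m3: 0→m4, 1→m4; m4: 0→m1, 1→m5; m5: 0→m6, 1→m6; m6: 0→m1, 1→m1.
Converting the expression N to a DFA (subset construction, then merging equivalent states) gives the minimal DFA with states {n0, n1, n2, n3, n4, n5}, start state n0, accepting states {n4, n5} and transitions n0: 0→n1, 1→n1; n1: 0→n2, 1→n3; n2: 0→n4, 1→n3; n3: 0→n3, 1→n3; n4: 0→n5, 1→n3; n5: 0→n3, 1→n3.
Exploring the product automaton M × N from the start pair (m0, n0), following both machines on each input symbol, reaches 11 state pairs: (m0, n0), (m1, n1), (m2, n1), (m1, n2), (m1, n3), (m3, n3), (m1, n4), (m4, n3), (m1, n5), (m5, n3), (m6, n3).
M accepts in {m6} and N accepts in {n4, n5}; no reachable pair has both components accepting, so no string drives both machines to acceptance simultaneously and L(M) ∩ L(N) = ∅.
So no string is accepted by both, and the intersection is empty.

Yes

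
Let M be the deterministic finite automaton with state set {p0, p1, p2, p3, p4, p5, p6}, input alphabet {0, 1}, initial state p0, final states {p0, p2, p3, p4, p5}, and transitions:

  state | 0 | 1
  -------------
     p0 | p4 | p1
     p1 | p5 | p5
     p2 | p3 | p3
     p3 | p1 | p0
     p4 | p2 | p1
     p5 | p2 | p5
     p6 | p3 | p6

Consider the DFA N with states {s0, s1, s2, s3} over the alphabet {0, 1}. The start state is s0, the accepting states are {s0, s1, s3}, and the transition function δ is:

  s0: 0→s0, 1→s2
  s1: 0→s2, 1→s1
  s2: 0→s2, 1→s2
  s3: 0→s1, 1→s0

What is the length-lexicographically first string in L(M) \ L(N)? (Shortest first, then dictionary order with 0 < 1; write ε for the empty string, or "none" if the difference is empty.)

The string 10 is accepted by M but not by N.
No shorter string lies in the difference, and 10 is the lexicographically first length-2 string in L(M) \ L(N).

10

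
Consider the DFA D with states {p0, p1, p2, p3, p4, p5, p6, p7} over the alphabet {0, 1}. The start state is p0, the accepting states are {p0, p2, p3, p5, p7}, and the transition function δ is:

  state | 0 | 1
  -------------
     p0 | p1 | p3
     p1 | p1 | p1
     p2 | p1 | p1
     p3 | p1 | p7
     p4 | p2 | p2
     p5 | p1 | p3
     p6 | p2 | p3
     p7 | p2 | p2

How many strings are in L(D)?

5

The useful subgraph on states {p0, p2, p3, p7} is acyclic, so L(D) is finite; the longest accepting path visits 4 useful states, giving maximum string length 3.
Counting accepting paths from p0 by length: 1 of length 0, 1 of length 1, 1 of length 2, 2 of length 3. Total 5.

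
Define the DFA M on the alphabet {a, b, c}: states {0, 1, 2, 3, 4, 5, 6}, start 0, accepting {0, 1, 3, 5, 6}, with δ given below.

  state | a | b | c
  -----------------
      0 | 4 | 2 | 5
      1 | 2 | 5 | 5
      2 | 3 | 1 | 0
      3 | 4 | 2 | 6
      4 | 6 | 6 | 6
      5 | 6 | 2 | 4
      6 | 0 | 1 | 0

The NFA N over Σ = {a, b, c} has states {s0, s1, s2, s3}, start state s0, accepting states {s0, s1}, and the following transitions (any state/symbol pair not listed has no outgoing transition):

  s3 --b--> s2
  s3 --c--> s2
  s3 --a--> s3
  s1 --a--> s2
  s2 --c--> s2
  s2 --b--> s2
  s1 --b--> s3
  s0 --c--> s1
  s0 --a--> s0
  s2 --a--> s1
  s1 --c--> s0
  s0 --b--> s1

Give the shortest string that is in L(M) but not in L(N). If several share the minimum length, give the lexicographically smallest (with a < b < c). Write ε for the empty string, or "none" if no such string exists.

ba

The string ba is accepted by M but not by N.
No shorter string lies in the difference, and ba is the lexicographically first length-2 string in L(M) \ L(N).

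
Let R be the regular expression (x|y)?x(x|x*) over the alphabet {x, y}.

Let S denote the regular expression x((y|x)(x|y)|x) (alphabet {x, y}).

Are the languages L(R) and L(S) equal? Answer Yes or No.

The string x is accepted by R but rejected by S.
So L(R) ≠ L(S).

No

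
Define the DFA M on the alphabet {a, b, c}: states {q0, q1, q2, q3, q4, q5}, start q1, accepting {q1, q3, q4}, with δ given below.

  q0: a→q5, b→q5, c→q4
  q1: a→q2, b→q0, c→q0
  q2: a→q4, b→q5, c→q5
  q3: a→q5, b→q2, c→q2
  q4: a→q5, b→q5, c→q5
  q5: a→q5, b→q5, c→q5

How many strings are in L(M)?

The useful subgraph on states {q0, q1, q2, q4} is acyclic, so L(M) is finite; the longest accepting path visits 3 useful states, giving maximum string length 2.
Counting accepting paths from q1 by length: 1 of length 0, 3 of length 2. Total 4.

4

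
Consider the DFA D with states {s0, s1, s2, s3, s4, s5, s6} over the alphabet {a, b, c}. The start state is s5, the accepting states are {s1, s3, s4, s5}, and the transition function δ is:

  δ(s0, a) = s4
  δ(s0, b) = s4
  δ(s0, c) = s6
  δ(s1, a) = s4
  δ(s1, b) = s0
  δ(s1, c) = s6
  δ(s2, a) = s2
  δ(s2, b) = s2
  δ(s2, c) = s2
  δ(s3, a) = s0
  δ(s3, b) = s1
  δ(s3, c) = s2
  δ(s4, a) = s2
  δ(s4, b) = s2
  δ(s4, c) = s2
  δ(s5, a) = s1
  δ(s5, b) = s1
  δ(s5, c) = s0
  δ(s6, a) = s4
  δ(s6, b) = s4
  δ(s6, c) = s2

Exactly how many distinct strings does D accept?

The useful subgraph on states {s0, s1, s4, s5, s6} is acyclic, so L(D) is finite; the longest accepting path visits 5 useful states, giving maximum string length 4.
Counting accepting paths from s5 by length: 1 of length 0, 2 of length 1, 4 of length 2, 10 of length 3, 4 of length 4. Total 21.

21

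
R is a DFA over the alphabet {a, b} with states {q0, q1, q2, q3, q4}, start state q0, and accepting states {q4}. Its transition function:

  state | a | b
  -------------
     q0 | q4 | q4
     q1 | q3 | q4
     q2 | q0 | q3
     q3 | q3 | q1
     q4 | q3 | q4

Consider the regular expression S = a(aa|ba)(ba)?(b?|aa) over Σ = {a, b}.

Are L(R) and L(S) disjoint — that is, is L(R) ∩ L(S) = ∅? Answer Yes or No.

Converting the expression S to a DFA (subset construction, then merging equivalent states) gives the minimal DFA with states {s0, s1, s2, s3, s4, s5, s6, s7, s8}, start state s0, accepting states {s4, s6, s7, s8} and transitions s0: a→s1, b→s2; s1: a→s3, b→s3; s2: a→s2, b→s2; s3: a→s4, b→s2; s4: a→s5, b→s6; s5: a→s7, b→s2; s6: a→s8, b→s2; s7: a→s2, b→s2; s8: a→s5, b→s7.
Exploring the product automaton R × S from the start pair (q0, s0), following both machines on each input symbol, reaches 13 state pairs: (q0, s0), (q4, s1), (q4, s2), (q3, s3), (q4, s3), (q3, s2), (q3, s4), (q1, s2), (q3, s5), (q1, s6), (q3, s7), (q3, s8), (q1, s7).
R accepts in {q4} and S accepts in {s4, s6, s7, s8}; no reachable pair has both components accepting, so no string drives both machines to acceptance simultaneously and L(R) ∩ L(S) = ∅.
So no string is accepted by both, and the intersection is empty.

Yes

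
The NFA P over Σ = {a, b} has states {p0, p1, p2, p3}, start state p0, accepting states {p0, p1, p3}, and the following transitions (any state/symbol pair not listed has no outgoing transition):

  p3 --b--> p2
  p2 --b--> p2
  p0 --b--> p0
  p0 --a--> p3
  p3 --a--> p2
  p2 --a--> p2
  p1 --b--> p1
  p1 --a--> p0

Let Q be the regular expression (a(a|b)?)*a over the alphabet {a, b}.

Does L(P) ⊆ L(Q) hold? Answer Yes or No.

The empty string ε is in L(P) but not in L(Q).
So L(P) ⊄ L(Q).

No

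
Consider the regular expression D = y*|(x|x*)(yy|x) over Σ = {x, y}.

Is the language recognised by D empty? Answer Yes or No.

The empty string ε matches the expression, so it belongs to L(D).
Since L(D) contains at least one string, it is not empty.

No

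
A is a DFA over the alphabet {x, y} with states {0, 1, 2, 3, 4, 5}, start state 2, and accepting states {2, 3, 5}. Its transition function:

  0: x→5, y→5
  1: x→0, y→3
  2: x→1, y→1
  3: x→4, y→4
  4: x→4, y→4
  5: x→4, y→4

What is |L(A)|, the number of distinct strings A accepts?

The useful subgraph on states {0, 1, 2, 3, 5} is acyclic, so L(A) is finite; the longest accepting path visits 4 useful states, giving maximum string length 3.
Counting accepting paths from 2 by length: 1 of length 0, 2 of length 2, 4 of length 3. Total 7.

7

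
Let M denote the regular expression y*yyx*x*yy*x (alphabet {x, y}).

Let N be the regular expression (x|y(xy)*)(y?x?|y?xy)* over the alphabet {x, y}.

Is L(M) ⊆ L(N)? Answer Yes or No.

Converting the expression M to a DFA (subset construction, then merging equivalent states) gives the minimal DFA with states {m0, m1, m2, m3, m4, m5, m6, m7, m8}, start state m0, accepting states {m7, m8} and transitions m0: x→m1, y→m2; m1: x→m1, y→m1; m2: x→m1, y→m3; m3: x→m4, y→m5; m4: x→m4, y→m6; m5: x→m7, y→m5; m6: x→m8, y→m6; m7: x→m4, y→m6; m8: x→m1, y→m1.
Converting the expression N to a DFA (subset construction, then merging equivalent states) gives the minimal DFA with states {n0, n1}, start state n0, accepting states {n1} and transitions n0: x→n1, y→n1; n1: x→n1, y→n1.
Exploring the product automaton M × N from the start pair (m0, n0), following both machines on each input symbol, reaches 9 state pairs: (m0, n0), (m1, n1), (m2, n1), (m3, n1), (m4, n1), (m5, n1), (m6, n1), (m7, n1), (m8, n1).
M accepts in {m7, m8} and N accepts in {n1}. The reachable pairs whose M-component is accepting are (m7, n1), (m8, n1); in each of them the N-component is accepting too, so the product for L(M) \ L(N) (M-component accepting, N-component rejecting) has no reachable accepting pair and the difference is empty.
Hence every string in L(M) is also in L(N).

Yes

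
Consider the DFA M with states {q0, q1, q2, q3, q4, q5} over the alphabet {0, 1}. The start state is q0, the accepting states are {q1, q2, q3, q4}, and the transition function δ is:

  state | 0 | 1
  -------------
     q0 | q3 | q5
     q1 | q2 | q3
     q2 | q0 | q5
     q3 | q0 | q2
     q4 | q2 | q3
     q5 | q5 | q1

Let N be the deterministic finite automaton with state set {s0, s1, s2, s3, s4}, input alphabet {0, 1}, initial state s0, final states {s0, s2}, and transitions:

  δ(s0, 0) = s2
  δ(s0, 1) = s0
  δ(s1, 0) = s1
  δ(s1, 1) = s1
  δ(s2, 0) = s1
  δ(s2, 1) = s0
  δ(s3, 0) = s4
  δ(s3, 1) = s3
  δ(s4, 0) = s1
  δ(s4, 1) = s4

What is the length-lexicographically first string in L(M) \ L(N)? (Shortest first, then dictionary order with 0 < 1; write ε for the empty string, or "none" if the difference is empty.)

The string 000 is accepted by M but not by N.
No shorter string lies in the difference, and 000 is the lexicographically first length-3 string in L(M) \ L(N).

000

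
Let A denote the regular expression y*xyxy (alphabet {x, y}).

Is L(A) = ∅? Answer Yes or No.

The string xyxy matches the expression, so it belongs to L(A).
Since L(A) contains at least one string, it is not empty.

No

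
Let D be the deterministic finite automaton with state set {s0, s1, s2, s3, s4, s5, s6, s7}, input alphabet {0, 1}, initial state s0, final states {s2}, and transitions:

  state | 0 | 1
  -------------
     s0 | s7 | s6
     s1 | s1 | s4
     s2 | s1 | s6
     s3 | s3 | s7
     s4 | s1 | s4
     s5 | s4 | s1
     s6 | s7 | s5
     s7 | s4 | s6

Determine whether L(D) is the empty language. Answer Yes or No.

The states reachable from the start state are {s0, s1, s4, s5, s6, s7}.
None of the accepting states {s2} is reachable, so no string is accepted and L(D) = ∅.

Yes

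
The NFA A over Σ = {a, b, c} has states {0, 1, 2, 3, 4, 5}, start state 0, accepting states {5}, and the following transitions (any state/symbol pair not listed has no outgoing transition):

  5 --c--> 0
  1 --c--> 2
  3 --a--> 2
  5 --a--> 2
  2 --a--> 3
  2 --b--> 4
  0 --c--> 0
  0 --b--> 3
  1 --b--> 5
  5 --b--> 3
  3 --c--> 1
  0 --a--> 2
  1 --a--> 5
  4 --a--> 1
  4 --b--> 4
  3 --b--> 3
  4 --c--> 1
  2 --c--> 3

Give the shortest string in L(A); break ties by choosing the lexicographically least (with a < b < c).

A breadth-first search from 0 reaches an accepting state first via the path 0 → 3 → 1 → 5 on input bca.
No string of length < 3 is accepted (BFS exhausts all shorter strings without reaching an accepting state), and bca is the lexicographically least accepting string of length 3.

bca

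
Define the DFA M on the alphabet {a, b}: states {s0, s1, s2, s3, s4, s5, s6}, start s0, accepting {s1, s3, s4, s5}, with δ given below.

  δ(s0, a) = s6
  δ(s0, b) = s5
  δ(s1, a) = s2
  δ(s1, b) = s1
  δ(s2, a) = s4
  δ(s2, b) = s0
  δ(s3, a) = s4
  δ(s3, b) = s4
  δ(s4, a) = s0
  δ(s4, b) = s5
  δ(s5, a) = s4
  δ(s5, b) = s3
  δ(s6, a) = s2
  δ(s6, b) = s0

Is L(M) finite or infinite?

infinite

State s0 is reachable from the start and can reach an accepting state, and it lies on the cycle s0 → s5 → s3 → s4 → s0.
Traversing that cycle any number of times yields accepted strings of unbounded length, so the language is infinite.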